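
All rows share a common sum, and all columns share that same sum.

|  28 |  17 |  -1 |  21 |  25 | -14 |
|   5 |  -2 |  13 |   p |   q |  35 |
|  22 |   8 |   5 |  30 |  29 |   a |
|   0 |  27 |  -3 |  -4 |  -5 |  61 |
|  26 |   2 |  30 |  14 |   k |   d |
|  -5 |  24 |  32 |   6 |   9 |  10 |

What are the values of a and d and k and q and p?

Rows 1 and 4 both sum to 76, so that's the common total.
The known cells in row 3 total 94, leaving 76 − 94 = -18 for the blank.
The known cells in column 6 total 74, leaving 76 − 74 = 2 for the blank.
The known cells in row 5 total 74, leaving 76 − 74 = 2 for the blank.
The known cells in column 5 total 60, leaving 76 − 60 = 16 for the blank.
The known cells in row 2 total 67, leaving 76 − 67 = 9 for the blank.

a = -18, d = 2, k = 2, q = 16, p = 9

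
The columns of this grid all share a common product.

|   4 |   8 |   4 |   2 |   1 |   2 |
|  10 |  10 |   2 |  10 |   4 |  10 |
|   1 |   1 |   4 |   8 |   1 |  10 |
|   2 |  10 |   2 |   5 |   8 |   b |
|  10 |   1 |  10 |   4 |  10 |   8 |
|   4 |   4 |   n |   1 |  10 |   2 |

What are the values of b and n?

Columns 1 and 4 each multiply to 3200, so every column has product 3200.
Column 6: 2×10×10×8×2 = 3200, so the missing entry is 3200 ÷ 3200 = 1.
Column 3: 4×2×4×2×10 = 640, so the missing entry is 3200 ÷ 640 = 5.

b = 1, n = 5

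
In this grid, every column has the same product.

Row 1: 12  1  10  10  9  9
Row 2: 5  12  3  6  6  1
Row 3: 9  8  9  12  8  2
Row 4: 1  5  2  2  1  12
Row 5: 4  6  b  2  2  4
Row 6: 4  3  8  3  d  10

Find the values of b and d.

b = 2, d = 10

Columns 1 and 2 each multiply to 8640, so every column has product 8640.
Column 3: 10×3×9×2×8 = 4320, so the missing entry is 8640 ÷ 4320 = 2.
Column 5: 9×6×8×1×2 = 864, so the missing entry is 8640 ÷ 864 = 10.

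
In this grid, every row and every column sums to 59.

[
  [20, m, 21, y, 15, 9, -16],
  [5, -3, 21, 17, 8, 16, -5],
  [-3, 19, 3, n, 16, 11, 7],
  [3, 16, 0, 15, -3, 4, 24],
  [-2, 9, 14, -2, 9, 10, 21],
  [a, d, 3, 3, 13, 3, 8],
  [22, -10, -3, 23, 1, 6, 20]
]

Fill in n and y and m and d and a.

Row 3: -3 + 19 + 3 + 16 + 11 + 7 = 53, so its missing entry is 59 − 53 = 6.
Column 4: 17 + 6 + 15 − 2 + 3 + 23 = 62, so its missing entry is 59 − 62 = -3.
Row 1: 20 + 21 − 3 + 15 + 9 − 16 = 46, so its missing entry is 59 − 46 = 13.
Column 2: 13 − 3 + 19 + 16 + 9 − 10 = 44, so its missing entry is 59 − 44 = 15.
Row 6: 15 + 3 + 3 + 13 + 3 + 8 = 45, so its missing entry is 59 − 45 = 14.

n = 6, y = -3, m = 13, d = 15, a = 14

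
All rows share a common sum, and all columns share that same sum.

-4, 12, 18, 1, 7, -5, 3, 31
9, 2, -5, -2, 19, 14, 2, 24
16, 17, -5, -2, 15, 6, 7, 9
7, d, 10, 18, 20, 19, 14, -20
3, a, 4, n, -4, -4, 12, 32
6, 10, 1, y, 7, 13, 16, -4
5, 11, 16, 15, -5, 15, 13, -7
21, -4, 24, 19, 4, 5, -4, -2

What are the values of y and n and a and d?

y = 14, n = 0, a = 20, d = -5

Rows 1 and 2 both sum to 63, so that's the common total.
Row 6: 6 + 10 + 1 + 7 + 13 + 16 − 4 = 49, so its missing entry is 63 − 49 = 14.
Row 4: 7 + 10 + 18 + 20 + 19 + 14 − 20 = 68, so its missing entry is 63 − 68 = -5.
Column 2: 12 + 2 + 17 − 5 + 10 + 11 − 4 = 43, so its missing entry is 63 − 43 = 20.
Row 5: 3 + 20 + 4 − 4 − 4 + 12 + 32 = 63, so its missing entry is 63 − 63 = 0.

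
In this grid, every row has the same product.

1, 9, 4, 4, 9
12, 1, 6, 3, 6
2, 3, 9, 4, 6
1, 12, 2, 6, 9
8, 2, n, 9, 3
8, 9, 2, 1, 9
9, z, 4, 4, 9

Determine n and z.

n = 3, z = 1

Rows 3 and 4 each multiply to 1296, so every row has product 1296.
Row 5: 8×2×9×3 = 432, so the missing entry is 1296 ÷ 432 = 3.
Row 7: 9×4×4×9 = 1296, so the missing entry is 1296 ÷ 1296 = 1.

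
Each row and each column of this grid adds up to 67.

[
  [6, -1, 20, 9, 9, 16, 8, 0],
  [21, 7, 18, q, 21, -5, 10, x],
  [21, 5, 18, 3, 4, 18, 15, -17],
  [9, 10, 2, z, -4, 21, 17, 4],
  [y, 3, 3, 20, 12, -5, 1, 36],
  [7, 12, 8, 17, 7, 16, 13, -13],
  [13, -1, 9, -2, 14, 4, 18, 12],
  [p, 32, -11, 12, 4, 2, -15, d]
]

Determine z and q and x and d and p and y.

z = 8, q = 0, x = -5, d = 50, p = -7, y = -3

Row 5 has 3 + 3 + 20 + 12 − 5 + 1 + 36 = 70; the blank must be 67 − 70 = -3.
Column 1 has 6 + 21 + 21 + 9 − 3 + 7 + 13 = 74; the blank must be 67 − 74 = -7.
Row 8 has -7 + 32 − 11 + 12 + 4 + 2 − 15 = 17; the blank must be 67 − 17 = 50.
Column 8 has 0 − 17 + 4 + 36 − 13 + 12 + 50 = 72; the blank must be 67 − 72 = -5.
Row 4 has 9 + 10 + 2 − 4 + 21 + 17 + 4 = 59; the blank must be 67 − 59 = 8.
Row 2 has 21 + 7 + 18 + 21 − 5 + 10 − 5 = 67; the blank must be 67 − 67 = 0.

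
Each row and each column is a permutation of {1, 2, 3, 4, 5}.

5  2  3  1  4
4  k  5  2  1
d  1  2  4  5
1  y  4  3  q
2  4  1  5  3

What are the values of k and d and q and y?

At (row 2, col 2): row 2 already has {1, 2, 4, 5}, so the value is 3.
For row 4, column 2: column 2 already has {1, 2, 3, 4}; that leaves 5.
Cell (3,1): row 3 already has {1, 2, 4, 5} → 3.
Cell (4,5): row 4 already has {1, 3, 4, 5} → 2.

k = 3, d = 3, q = 2, y = 5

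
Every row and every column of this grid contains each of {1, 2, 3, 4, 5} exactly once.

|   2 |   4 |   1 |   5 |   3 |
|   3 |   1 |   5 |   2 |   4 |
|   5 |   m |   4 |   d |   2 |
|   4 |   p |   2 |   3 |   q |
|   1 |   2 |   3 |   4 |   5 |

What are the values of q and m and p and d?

q = 1, m = 3, p = 5, d = 1

At (row 3, col 4): column 4 already has {2, 3, 4, 5}, so the value is 1.
Cell (3,2): row 3 already has {1, 2, 4, 5} → 3.
At (row 4, col 2): column 2 already has {1, 2, 3, 4}, so the value is 5.
For row 4, column 5: row 4 already has {2, 3, 4, 5}; that leaves 1.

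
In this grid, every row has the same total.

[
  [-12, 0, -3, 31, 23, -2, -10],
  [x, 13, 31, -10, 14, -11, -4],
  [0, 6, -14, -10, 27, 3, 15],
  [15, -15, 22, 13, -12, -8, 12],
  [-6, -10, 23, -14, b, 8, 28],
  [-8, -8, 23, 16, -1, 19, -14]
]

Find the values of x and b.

Rows 1 and 3 both add up to 27, so every row sums to 27.
Row 2: 13 + 31 − 10 + 14 − 11 − 4 = 33, so the missing entry is 27 − 33 = -6.
Row 5: -6 − 10 + 23 − 14 + 8 + 28 = 29, so the missing entry is 27 − 29 = -2.

x = -6, b = -2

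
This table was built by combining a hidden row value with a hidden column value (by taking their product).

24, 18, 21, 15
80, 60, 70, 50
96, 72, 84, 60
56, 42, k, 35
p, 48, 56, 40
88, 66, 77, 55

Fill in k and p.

Each row is a constant multiple of every other row — this is a multiplication table with the headers hidden.
Row 4 is 42/18 = 7/3 times row 1, so its entry in column 3 is 21 × 7/3 = 49.
Row 5 is 48/18 = 8/3 times row 1, so its entry in column 1 is 24 × 8/3 = 64.

k = 49, p = 64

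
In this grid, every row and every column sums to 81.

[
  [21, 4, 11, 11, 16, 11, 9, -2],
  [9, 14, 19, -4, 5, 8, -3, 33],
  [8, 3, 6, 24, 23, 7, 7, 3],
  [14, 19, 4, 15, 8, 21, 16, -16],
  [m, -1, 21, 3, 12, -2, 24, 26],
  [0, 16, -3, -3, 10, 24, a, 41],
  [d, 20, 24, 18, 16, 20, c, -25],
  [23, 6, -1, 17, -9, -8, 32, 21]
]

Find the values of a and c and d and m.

a = -4, c = 0, d = 8, m = -2

Row 5: -1 + 21 + 3 + 12 − 2 + 24 + 26 = 83, so its missing entry is 81 − 83 = -2.
Row 6: 0 + 16 − 3 − 3 + 10 + 24 + 41 = 85, so its missing entry is 81 − 85 = -4.
Column 7: 9 − 3 + 7 + 16 + 24 − 4 + 32 = 81, so its missing entry is 81 − 81 = 0.
Row 7: 20 + 24 + 18 + 16 + 20 + 0 − 25 = 73, so its missing entry is 81 − 73 = 8.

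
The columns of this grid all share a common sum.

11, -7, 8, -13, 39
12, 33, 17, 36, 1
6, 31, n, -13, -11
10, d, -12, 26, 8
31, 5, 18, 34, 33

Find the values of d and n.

d = 8, n = 39

The complete columns each total 70.
Column 2 is missing 70 − 62 = 8 (since -7 + 33 + 31 + 5 = 62).
Column 3 is missing 70 − 31 = 39 (since 8 + 17 − 12 + 18 = 31).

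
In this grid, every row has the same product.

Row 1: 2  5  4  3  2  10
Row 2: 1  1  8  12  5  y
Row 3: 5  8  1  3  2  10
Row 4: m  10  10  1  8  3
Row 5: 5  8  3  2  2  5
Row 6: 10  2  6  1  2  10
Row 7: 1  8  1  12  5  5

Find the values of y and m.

Rows 1 and 6 each multiply to 2400, so every row has product 2400.
Row 2: 1×1×8×12×5 = 480, so the missing entry is 2400 ÷ 480 = 5.
Row 4: 10×10×1×8×3 = 2400, so the missing entry is 2400 ÷ 2400 = 1.

y = 5, m = 1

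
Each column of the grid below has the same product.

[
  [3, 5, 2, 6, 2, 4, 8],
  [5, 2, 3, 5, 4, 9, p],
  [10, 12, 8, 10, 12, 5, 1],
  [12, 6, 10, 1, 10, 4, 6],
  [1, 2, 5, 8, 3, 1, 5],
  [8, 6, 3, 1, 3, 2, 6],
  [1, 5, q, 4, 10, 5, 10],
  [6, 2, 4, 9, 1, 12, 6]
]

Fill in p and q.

Columns 1 and 5 each multiply to 86400, so every column has product 86400.
Column 7: 8×1×6×5×6×10×6 = 86400, so the missing entry is 86400 ÷ 86400 = 1.
Column 3: 2×3×8×10×5×3×4 = 28800, so the missing entry is 86400 ÷ 28800 = 3.

p = 1, q = 3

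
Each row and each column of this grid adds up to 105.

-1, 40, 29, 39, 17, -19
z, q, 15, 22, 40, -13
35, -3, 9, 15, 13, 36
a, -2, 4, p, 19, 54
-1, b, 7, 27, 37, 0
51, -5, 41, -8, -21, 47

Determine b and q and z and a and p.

b = 35, q = 40, z = 1, a = 20, p = 10

Column 4: 39 + 22 + 15 + 27 − 8 = 95, so its missing entry is 105 − 95 = 10.
Row 4: -2 + 4 + 10 + 19 + 54 = 85, so its missing entry is 105 − 85 = 20.
Column 1: -1 + 35 + 20 − 1 + 51 = 104, so its missing entry is 105 − 104 = 1.
Row 2: 1 + 15 + 22 + 40 − 13 = 65, so its missing entry is 105 − 65 = 40.
Row 5: -1 + 7 + 27 + 37 + 0 = 70, so its missing entry is 105 − 70 = 35.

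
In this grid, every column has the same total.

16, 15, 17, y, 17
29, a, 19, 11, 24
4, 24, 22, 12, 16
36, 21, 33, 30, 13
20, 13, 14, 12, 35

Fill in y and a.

y = 40, a = 32

Columns 3 and 5 both add up to 105, so every column sums to 105.
Column 4: 11 + 12 + 30 + 12 = 65, so the missing entry is 105 − 65 = 40.
Column 2: 15 + 24 + 21 + 13 = 73, so the missing entry is 105 − 73 = 32.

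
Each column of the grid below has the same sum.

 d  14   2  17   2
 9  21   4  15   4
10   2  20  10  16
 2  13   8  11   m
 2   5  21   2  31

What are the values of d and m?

The complete columns each total 55.
Column 1 is missing 55 − 23 = 32 (since 9 + 10 + 2 + 2 = 23).
Column 5 is missing 55 − 53 = 2 (since 2 + 4 + 16 + 31 = 53).

d = 32, m = 2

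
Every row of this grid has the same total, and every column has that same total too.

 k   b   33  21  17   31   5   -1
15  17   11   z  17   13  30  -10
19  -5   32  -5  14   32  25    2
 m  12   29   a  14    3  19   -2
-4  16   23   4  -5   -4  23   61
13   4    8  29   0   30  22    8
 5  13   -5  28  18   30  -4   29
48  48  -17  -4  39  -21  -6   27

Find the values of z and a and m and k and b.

Rows 3 and 5 both sum to 114, so that's the common total.
Column 2: 17 − 5 + 12 + 16 + 4 + 13 + 48 = 105, so its missing entry is 114 − 105 = 9.
Row 1: 9 + 33 + 21 + 17 + 31 + 5 − 1 = 115, so its missing entry is 114 − 115 = -1.
Column 1: -1 + 15 + 19 − 4 + 13 + 5 + 48 = 95, so its missing entry is 114 − 95 = 19.
Row 4: 19 + 12 + 29 + 14 + 3 + 19 − 2 = 94, so its missing entry is 114 − 94 = 20.
Row 2: 15 + 17 + 11 + 17 + 13 + 30 − 10 = 93, so its missing entry is 114 − 93 = 21.

z = 21, a = 20, m = 19, k = -1, b = 9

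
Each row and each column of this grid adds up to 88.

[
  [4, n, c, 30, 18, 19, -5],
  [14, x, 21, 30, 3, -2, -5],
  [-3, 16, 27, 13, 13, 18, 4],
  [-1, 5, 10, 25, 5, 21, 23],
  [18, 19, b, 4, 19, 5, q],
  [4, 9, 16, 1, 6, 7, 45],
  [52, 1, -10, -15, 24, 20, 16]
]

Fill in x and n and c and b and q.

Row 2: 14 + 21 + 30 + 3 − 2 − 5 = 61, so its missing entry is 88 − 61 = 27.
Column 2: 27 + 16 + 5 + 19 + 9 + 1 = 77, so its missing entry is 88 − 77 = 11.
Column 7: -5 − 5 + 4 + 23 + 45 + 16 = 78, so its missing entry is 88 − 78 = 10.
Row 5: 18 + 19 + 4 + 19 + 5 + 10 = 75, so its missing entry is 88 − 75 = 13.
Row 1: 4 + 11 + 30 + 18 + 19 − 5 = 77, so its missing entry is 88 − 77 = 11.

x = 27, n = 11, c = 11, b = 13, q = 10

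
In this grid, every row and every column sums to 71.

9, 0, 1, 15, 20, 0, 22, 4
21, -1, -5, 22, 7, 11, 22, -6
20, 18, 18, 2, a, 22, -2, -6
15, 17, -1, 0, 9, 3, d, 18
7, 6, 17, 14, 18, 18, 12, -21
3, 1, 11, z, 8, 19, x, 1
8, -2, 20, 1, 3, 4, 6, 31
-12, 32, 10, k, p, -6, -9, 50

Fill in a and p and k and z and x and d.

Row 3: 20 + 18 + 18 + 2 + 22 − 2 − 6 = 72, so its missing entry is 71 − 72 = -1.
Column 5: 20 + 7 − 1 + 9 + 18 + 8 + 3 = 64, so its missing entry is 71 − 64 = 7.
Row 8: -12 + 32 + 10 + 7 − 6 − 9 + 50 = 72, so its missing entry is 71 − 72 = -1.
Row 4: 15 + 17 − 1 + 0 + 9 + 3 + 18 = 61, so its missing entry is 71 − 61 = 10.
Column 7: 22 + 22 − 2 + 10 + 12 + 6 − 9 = 61, so its missing entry is 71 − 61 = 10.
Row 6: 3 + 1 + 11 + 8 + 19 + 10 + 1 = 53, so its missing entry is 71 − 53 = 18.

a = -1, p = 7, k = -1, z = 18, x = 10, d = 10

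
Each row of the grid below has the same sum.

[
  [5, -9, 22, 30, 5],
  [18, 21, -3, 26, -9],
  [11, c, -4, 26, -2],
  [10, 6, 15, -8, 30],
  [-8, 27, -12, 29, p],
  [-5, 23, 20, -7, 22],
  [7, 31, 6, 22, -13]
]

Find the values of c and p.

c = 22, p = 17

The complete rows each total 53.
Row 3 is missing 53 − 31 = 22 (since 11 − 4 + 26 − 2 = 31).
Row 5 is missing 53 − 36 = 17 (since -8 + 27 − 12 + 29 = 36).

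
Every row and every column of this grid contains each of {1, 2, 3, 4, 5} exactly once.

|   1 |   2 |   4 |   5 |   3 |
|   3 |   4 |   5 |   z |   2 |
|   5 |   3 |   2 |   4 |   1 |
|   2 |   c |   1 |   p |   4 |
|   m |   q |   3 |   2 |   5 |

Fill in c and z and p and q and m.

c = 5, z = 1, p = 3, q = 1, m = 4

At (row 5, col 1): column 1 already has {1, 2, 3, 5}, so the value is 4.
At (row 5, col 2): row 5 already has {2, 3, 4, 5}, so the value is 1.
For row 4, column 2: column 2 already has {1, 2, 3, 4}; that leaves 5.
For row 4, column 4: row 4 already has {1, 2, 4, 5}; that leaves 3.
At (row 2, col 4): row 2 already has {2, 3, 4, 5}, so the value is 1.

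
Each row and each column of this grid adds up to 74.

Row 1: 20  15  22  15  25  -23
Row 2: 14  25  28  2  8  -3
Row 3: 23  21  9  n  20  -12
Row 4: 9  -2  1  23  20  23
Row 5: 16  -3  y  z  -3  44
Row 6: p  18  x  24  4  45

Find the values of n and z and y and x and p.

The known cells in row 3 total 61, leaving 74 − 61 = 13 for the blank.
The known cells in column 4 total 77, leaving 74 − 77 = -3 for the blank.
The known cells in row 5 total 51, leaving 74 − 51 = 23 for the blank.
The known cells in column 1 total 82, leaving 74 − 82 = -8 for the blank.
The known cells in row 6 total 83, leaving 74 − 83 = -9 for the blank.

n = 13, z = -3, y = 23, x = -9, p = -8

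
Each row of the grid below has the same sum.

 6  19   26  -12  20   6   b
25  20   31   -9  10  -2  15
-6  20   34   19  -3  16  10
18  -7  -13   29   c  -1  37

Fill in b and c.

Row 2 sums to 90 and so does row 3; that's the common total.
In row 1 the known cells total 65, leaving 90 − 65 = 25.
In row 4 the known cells total 63, leaving 90 − 63 = 27.

b = 25, c = 27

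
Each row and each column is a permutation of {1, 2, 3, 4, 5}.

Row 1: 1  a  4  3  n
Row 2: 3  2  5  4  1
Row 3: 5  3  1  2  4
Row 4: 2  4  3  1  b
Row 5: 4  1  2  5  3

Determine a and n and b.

a = 5, n = 2, b = 5

For row 1, column 2: column 2 already has {1, 2, 3, 4}; that leaves 5.
At (row 1, col 5): row 1 already has {1, 3, 4, 5}, so the value is 2.
For row 4, column 5: row 4 already has {1, 2, 3, 4}; that leaves 5.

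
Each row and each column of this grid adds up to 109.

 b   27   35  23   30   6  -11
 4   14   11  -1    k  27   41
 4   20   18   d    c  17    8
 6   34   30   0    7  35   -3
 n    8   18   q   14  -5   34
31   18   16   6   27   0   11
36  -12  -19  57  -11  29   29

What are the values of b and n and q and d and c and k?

Row 1 has 27 + 35 + 23 + 30 + 6 − 11 = 110; the blank must be 109 − 110 = -1.
Column 1 has -1 + 4 + 4 + 6 + 31 + 36 = 80; the blank must be 109 − 80 = 29.
Row 5 has 29 + 8 + 18 + 14 − 5 + 34 = 98; the blank must be 109 − 98 = 11.
Row 2 has 4 + 14 + 11 − 1 + 27 + 41 = 96; the blank must be 109 − 96 = 13.
Column 5 has 30 + 13 + 7 + 14 + 27 − 11 = 80; the blank must be 109 − 80 = 29.
Row 3 has 4 + 20 + 18 + 29 + 17 + 8 = 96; the blank must be 109 − 96 = 13.

b = -1, n = 29, q = 11, d = 13, c = 29, k = 13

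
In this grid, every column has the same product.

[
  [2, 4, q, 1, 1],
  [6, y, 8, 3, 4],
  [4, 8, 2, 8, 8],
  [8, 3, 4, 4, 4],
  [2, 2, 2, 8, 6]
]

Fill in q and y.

Columns 1 and 4 each multiply to 768, so every column has product 768.
Column 3: 8×2×4×2 = 128, so the missing entry is 768 ÷ 128 = 6.
Column 2: 4×8×3×2 = 192, so the missing entry is 768 ÷ 192 = 4.

q = 6, y = 4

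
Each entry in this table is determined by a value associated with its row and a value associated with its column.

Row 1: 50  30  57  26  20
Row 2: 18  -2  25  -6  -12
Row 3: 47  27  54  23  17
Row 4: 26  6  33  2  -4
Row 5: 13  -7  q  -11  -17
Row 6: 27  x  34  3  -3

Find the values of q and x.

q = 20, x = 7

The difference between any two rows is the same in every column — this is an addition table with the headers hidden.
Row 5 minus row 1 is -11 − 26 = -37, so its entry in column 3 is 57 + (-37) = 20.
Row 6 minus row 1 is 3 − 26 = -23, so its entry in column 2 is 30 + (-23) = 7.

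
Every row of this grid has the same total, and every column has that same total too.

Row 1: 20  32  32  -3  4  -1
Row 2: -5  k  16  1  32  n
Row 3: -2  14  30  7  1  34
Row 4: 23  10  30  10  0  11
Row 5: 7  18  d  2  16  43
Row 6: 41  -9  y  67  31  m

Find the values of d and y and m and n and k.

Rows 1 and 3 both sum to 84, so that's the common total.
Column 2 has 32 + 14 + 10 + 18 − 9 = 65; the blank must be 84 − 65 = 19.
Row 2 has -5 + 19 + 16 + 1 + 32 = 63; the blank must be 84 − 63 = 21.
Column 6 has -1 + 21 + 34 + 11 + 43 = 108; the blank must be 84 − 108 = -24.
Row 5 has 7 + 18 + 2 + 16 + 43 = 86; the blank must be 84 − 86 = -2.
Row 6 has 41 − 9 + 67 + 31 − 24 = 106; the blank must be 84 − 106 = -22.

d = -2, y = -22, m = -24, n = 21, k = 19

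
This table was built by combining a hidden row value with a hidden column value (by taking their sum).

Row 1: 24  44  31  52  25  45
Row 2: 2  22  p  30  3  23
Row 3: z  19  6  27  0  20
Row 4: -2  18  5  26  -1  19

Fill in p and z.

The difference between any two rows is the same in every column — this is an addition table with the headers hidden.
Row 2 minus row 1 is 23 − 45 = -22, so its entry in column 3 is 31 + (-22) = 9.
Row 3 minus row 1 is 20 − 45 = -25, so its entry in column 1 is 24 + (-25) = -1.

p = 9, z = -1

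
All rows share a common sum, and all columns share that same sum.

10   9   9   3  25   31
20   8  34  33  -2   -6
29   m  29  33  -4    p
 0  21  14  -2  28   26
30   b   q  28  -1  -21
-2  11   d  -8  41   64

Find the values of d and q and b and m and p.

Rows 1 and 2 both sum to 87, so that's the common total.
Column 6: 31 − 6 + 26 − 21 + 64 = 94, so its missing entry is 87 − 94 = -7.
Row 3: 29 + 29 + 33 − 4 − 7 = 80, so its missing entry is 87 − 80 = 7.
Column 2: 9 + 8 + 7 + 21 + 11 = 56, so its missing entry is 87 − 56 = 31.
Row 5: 30 + 31 + 28 − 1 − 21 = 67, so its missing entry is 87 − 67 = 20.
Row 6: -2 + 11 − 8 + 41 + 64 = 106, so its missing entry is 87 − 106 = -19.

d = -19, q = 20, b = 31, m = 7, p = -7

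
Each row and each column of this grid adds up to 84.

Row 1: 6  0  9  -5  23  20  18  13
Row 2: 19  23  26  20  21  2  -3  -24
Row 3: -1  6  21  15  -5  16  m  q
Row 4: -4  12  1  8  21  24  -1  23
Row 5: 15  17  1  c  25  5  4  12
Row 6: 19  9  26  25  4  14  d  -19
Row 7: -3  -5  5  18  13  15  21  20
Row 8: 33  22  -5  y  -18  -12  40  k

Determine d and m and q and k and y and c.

d = 6, m = -1, q = 33, k = 26, y = -2, c = 5

The known cells in row 5 total 79, leaving 84 − 79 = 5 for the blank.
The known cells in column 4 total 86, leaving 84 − 86 = -2 for the blank.
The known cells in row 8 total 58, leaving 84 − 58 = 26 for the blank.
The known cells in column 8 total 51, leaving 84 − 51 = 33 for the blank.
The known cells in row 3 total 85, leaving 84 − 85 = -1 for the blank.
The known cells in row 6 total 78, leaving 84 − 78 = 6 for the blank.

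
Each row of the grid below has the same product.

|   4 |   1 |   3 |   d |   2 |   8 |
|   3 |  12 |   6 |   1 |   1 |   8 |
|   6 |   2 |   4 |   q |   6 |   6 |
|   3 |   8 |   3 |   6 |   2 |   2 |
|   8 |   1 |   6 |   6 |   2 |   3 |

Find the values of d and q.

d = 9, q = 1

Rows 4 and 5 each multiply to 1728, so every row has product 1728.
Row 1: 4×1×3×2×8 = 192, so the missing entry is 1728 ÷ 192 = 9.
Row 3: 6×2×4×6×6 = 1728, so the missing entry is 1728 ÷ 1728 = 1.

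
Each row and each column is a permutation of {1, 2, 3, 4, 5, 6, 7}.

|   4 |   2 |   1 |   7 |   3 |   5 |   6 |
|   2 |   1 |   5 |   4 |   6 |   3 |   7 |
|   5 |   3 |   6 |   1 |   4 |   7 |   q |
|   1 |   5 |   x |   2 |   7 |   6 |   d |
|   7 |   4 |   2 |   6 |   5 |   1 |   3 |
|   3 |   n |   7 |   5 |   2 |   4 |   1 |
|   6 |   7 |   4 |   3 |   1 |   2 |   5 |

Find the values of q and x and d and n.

Cell (4,3): column 3 already has {1, 2, 4, 5, 6, 7} → 3.
At (row 3, col 7): row 3 already has {1, 3, 4, 5, 6, 7}, so the value is 2.
For row 6, column 2: row 6 already has {1, 2, 3, 4, 5, 7}; that leaves 6.
At (row 4, col 7): row 4 already has {1, 2, 3, 5, 6, 7}, so the value is 4.

q = 2, x = 3, d = 4, n = 6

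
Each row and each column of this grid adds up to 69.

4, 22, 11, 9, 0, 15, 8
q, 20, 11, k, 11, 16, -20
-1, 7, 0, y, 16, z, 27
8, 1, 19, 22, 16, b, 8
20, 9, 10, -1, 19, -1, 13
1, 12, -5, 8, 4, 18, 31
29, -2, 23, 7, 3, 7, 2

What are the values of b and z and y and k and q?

Column 1 has 4 − 1 + 8 + 20 + 1 + 29 = 61; the blank must be 69 − 61 = 8.
Row 2 has 8 + 20 + 11 + 11 + 16 − 20 = 46; the blank must be 69 − 46 = 23.
Column 4 has 9 + 23 + 22 − 1 + 8 + 7 = 68; the blank must be 69 − 68 = 1.
Row 3 has -1 + 7 + 0 + 1 + 16 + 27 = 50; the blank must be 69 − 50 = 19.
Row 4 has 8 + 1 + 19 + 22 + 16 + 8 = 74; the blank must be 69 − 74 = -5.

b = -5, z = 19, y = 1, k = 23, q = 8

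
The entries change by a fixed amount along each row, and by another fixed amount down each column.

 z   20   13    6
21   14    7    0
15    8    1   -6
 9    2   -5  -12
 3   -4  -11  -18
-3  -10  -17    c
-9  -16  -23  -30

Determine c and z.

c = -24, z = 27

Along each row the entries change by -7 per step; down each column they change by -6.
Row 6: from -3 at column 1, stepping by -7 to column 4 gives -24.
Row 1: from 20 at column 2, stepping by -7 to column 1 gives 27.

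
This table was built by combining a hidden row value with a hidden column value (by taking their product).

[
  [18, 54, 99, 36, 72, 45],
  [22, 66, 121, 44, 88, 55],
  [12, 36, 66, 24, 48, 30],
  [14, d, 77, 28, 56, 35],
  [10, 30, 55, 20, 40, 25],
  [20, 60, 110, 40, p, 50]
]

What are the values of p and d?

Each row is a constant multiple of every other row — this is a multiplication table with the headers hidden.
Row 6 is 20/18 = 10/9 times row 1, so its entry in column 5 is 72 × 10/9 = 80.
Row 4 is 14/18 = 7/9 times row 1, so its entry in column 2 is 54 × 7/9 = 42.

p = 80, d = 42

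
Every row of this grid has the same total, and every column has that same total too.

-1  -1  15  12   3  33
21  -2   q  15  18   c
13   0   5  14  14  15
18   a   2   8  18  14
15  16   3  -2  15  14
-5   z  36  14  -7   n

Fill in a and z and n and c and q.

a = 1, z = 47, n = -24, c = 9, q = 0

Rows 1 and 3 both sum to 61, so that's the common total.
Column 3 has 15 + 5 + 2 + 3 + 36 = 61; the blank must be 61 − 61 = 0.
Row 2 has 21 − 2 + 0 + 15 + 18 = 52; the blank must be 61 − 52 = 9.
Column 6 has 33 + 9 + 15 + 14 + 14 = 85; the blank must be 61 − 85 = -24.
Row 4 has 18 + 2 + 8 + 18 + 14 = 60; the blank must be 61 − 60 = 1.
Row 6 has -5 + 36 + 14 − 7 − 24 = 14; the blank must be 61 − 14 = 47.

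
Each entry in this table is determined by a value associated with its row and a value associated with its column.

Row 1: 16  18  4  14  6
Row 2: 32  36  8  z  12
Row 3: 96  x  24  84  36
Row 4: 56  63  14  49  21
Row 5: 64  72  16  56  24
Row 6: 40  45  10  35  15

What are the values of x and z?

x = 108, z = 28

Each row is a constant multiple of every other row — this is a multiplication table with the headers hidden.
Row 3 is 24/4 = 6/1 times row 1, so its entry in column 2 is 18 × 6/1 = 108.
Row 2 is 8/4 = 2/1 times row 1, so its entry in column 4 is 14 × 2/1 = 28.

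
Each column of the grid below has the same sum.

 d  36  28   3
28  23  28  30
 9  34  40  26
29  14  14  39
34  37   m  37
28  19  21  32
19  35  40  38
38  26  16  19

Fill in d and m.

Column 2 sums to 224 and so does column 4; that's the common total.
In column 1 the known cells total 185, leaving 224 − 185 = 39.
In column 3 the known cells total 187, leaving 224 − 187 = 37.

d = 39, m = 37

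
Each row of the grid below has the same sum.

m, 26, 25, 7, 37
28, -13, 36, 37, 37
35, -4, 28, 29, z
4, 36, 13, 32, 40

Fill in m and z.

m = 30, z = 37

Row 2 sums to 125 and so does row 4; that's the common total.
In row 1 the known cells total 95, leaving 125 − 95 = 30.
In row 3 the known cells total 88, leaving 125 − 88 = 37.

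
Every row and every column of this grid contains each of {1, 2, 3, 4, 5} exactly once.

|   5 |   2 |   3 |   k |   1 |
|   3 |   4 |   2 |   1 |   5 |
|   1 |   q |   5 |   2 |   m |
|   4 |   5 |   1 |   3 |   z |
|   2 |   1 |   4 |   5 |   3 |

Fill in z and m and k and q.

For row 1, column 4: row 1 already has {1, 2, 3, 5}; that leaves 4.
Cell (3,2): column 2 already has {1, 2, 4, 5} → 3.
At (row 3, col 5): row 3 already has {1, 2, 3, 5}, so the value is 4.
At (row 4, col 5): row 4 already has {1, 3, 4, 5}, so the value is 2.

z = 2, m = 4, k = 4, q = 3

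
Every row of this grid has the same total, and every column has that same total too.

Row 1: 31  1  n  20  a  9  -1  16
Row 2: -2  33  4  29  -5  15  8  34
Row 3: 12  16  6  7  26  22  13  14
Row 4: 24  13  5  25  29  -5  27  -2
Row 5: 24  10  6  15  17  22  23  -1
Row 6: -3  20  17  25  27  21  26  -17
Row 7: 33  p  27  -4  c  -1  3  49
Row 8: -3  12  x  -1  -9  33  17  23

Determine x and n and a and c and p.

Rows 2 and 3 both sum to 116, so that's the common total.
Column 2: 1 + 33 + 16 + 13 + 10 + 20 + 12 = 105, so its missing entry is 116 − 105 = 11.
Row 7: 33 + 11 + 27 − 4 − 1 + 3 + 49 = 118, so its missing entry is 116 − 118 = -2.
Column 5: -5 + 26 + 29 + 17 + 27 − 2 − 9 = 83, so its missing entry is 116 − 83 = 33.
Row 1: 31 + 1 + 20 + 33 + 9 − 1 + 16 = 109, so its missing entry is 116 − 109 = 7.
Row 8: -3 + 12 − 1 − 9 + 33 + 17 + 23 = 72, so its missing entry is 116 − 72 = 44.

x = 44, n = 7, a = 33, c = -2, p = 11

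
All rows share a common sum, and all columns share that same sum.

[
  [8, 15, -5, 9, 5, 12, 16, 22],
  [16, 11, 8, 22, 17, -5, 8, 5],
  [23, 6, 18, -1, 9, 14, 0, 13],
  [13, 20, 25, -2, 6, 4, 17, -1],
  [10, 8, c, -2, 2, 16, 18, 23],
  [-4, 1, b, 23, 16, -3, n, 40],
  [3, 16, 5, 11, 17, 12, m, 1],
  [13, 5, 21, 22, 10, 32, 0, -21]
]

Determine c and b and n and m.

c = 7, b = 3, n = 6, m = 17

Rows 1 and 2 both sum to 82, so that's the common total.
The known cells in row 7 total 65, leaving 82 − 65 = 17 for the blank.
The known cells in column 7 total 76, leaving 82 − 76 = 6 for the blank.
The known cells in row 5 total 75, leaving 82 − 75 = 7 for the blank.
The known cells in row 6 total 79, leaving 82 − 79 = 3 for the blank.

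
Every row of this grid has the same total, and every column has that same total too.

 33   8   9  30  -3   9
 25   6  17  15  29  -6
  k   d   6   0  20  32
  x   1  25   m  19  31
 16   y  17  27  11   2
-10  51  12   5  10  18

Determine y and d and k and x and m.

y = 13, d = 7, k = 21, x = 1, m = 9

Rows 1 and 2 both sum to 86, so that's the common total.
Column 4 has 30 + 15 + 0 + 27 + 5 = 77; the blank must be 86 − 77 = 9.
Row 4 has 1 + 25 + 9 + 19 + 31 = 85; the blank must be 86 − 85 = 1.
Column 1 has 33 + 25 + 1 + 16 − 10 = 65; the blank must be 86 − 65 = 21.
Row 3 has 21 + 6 + 0 + 20 + 32 = 79; the blank must be 86 − 79 = 7.
Row 5 has 16 + 17 + 27 + 11 + 2 = 73; the blank must be 86 − 73 = 13.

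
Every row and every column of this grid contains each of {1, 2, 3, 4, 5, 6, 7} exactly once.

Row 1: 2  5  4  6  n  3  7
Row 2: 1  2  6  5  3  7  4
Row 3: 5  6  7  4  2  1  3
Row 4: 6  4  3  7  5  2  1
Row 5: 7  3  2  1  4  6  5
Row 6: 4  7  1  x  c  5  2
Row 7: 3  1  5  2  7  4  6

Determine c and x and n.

c = 6, x = 3, n = 1

For row 6, column 4: column 4 already has {1, 2, 4, 5, 6, 7}; that leaves 3.
Cell (6,5): row 6 already has {1, 2, 3, 4, 5, 7} → 6.
For row 1, column 5: row 1 already has {2, 3, 4, 5, 6, 7}; that leaves 1.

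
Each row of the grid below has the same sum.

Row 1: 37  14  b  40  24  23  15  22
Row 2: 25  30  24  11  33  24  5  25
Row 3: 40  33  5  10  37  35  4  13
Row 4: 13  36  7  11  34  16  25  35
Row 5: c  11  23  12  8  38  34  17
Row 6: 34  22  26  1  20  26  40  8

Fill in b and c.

Row 2 sums to 177 and so does row 6; that's the common total.
In row 1 the known cells total 175, leaving 177 − 175 = 2.
In row 5 the known cells total 143, leaving 177 − 143 = 34.

b = 2, c = 34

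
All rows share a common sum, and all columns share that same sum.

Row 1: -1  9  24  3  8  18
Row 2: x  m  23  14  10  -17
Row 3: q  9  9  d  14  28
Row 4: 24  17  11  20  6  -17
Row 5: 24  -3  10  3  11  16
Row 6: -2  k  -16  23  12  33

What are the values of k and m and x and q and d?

Rows 1 and 4 both sum to 61, so that's the common total.
Row 6: -2 − 16 + 23 + 12 + 33 = 50, so its missing entry is 61 − 50 = 11.
Column 2: 9 + 9 + 17 − 3 + 11 = 43, so its missing entry is 61 − 43 = 18.
Column 4: 3 + 14 + 20 + 3 + 23 = 63, so its missing entry is 61 − 63 = -2.
Row 3: 9 + 9 − 2 + 14 + 28 = 58, so its missing entry is 61 − 58 = 3.
Row 2: 18 + 23 + 14 + 10 − 17 = 48, so its missing entry is 61 − 48 = 13.

k = 11, m = 18, x = 13, q = 3, d = -2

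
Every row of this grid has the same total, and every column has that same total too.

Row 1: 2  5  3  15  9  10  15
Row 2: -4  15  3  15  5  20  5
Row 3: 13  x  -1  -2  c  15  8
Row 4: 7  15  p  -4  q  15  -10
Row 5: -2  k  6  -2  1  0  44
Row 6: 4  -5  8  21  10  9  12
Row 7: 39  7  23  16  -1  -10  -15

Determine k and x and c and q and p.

Rows 1 and 2 both sum to 59, so that's the common total.
The known cells in column 3 total 42, leaving 59 − 42 = 17 for the blank.
The known cells in row 4 total 40, leaving 59 − 40 = 19 for the blank.
The known cells in column 5 total 43, leaving 59 − 43 = 16 for the blank.
The known cells in row 3 total 49, leaving 59 − 49 = 10 for the blank.
The known cells in row 5 total 47, leaving 59 − 47 = 12 for the blank.

k = 12, x = 10, c = 16, q = 19, p = 17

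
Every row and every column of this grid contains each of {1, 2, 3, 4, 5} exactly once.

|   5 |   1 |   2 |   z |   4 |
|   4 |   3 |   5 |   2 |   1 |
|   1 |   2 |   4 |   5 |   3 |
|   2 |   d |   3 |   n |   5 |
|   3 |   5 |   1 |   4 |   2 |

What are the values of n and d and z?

Cell (4,2): column 2 already has {1, 2, 3, 5} → 4.
Cell (1,4): row 1 already has {1, 2, 4, 5} → 3.
At (row 4, col 4): row 4 already has {2, 3, 4, 5}, so the value is 1.

n = 1, d = 4, z = 3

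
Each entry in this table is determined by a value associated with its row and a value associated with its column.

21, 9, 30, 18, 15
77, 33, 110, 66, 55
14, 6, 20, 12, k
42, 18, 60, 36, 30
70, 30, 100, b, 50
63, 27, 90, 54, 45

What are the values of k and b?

Each row is a constant multiple of every other row — this is a multiplication table with the headers hidden.
Row 3 is 20/30 = 2/3 times row 1, so its entry in column 5 is 15 × 2/3 = 10.
Row 5 is 100/30 = 10/3 times row 1, so its entry in column 4 is 18 × 10/3 = 60.

k = 10, b = 60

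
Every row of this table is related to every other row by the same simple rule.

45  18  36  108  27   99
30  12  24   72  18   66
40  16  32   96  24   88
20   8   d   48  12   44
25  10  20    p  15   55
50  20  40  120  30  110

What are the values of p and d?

Each row is a constant multiple of every other row — this is a multiplication table with the headers hidden.
Row 5 is 10/18 = 5/9 times row 1, so its entry in column 4 is 108 × 5/9 = 60.
Row 4 is 8/18 = 4/9 times row 1, so its entry in column 3 is 36 × 4/9 = 16.

p = 60, d = 16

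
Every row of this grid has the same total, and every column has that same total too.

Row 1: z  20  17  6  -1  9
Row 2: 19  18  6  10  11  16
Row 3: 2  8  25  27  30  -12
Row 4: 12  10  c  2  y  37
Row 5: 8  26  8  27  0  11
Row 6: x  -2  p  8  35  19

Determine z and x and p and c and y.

z = 29, x = 10, p = 10, c = 14, y = 5

Rows 2 and 3 both sum to 80, so that's the common total.
Column 5 has -1 + 11 + 30 + 0 + 35 = 75; the blank must be 80 − 75 = 5.
Row 1 has 20 + 17 + 6 − 1 + 9 = 51; the blank must be 80 − 51 = 29.
Column 1 has 29 + 19 + 2 + 12 + 8 = 70; the blank must be 80 − 70 = 10.
Row 4 has 12 + 10 + 2 + 5 + 37 = 66; the blank must be 80 − 66 = 14.
Row 6 has 10 − 2 + 8 + 35 + 19 = 70; the blank must be 80 − 70 = 10.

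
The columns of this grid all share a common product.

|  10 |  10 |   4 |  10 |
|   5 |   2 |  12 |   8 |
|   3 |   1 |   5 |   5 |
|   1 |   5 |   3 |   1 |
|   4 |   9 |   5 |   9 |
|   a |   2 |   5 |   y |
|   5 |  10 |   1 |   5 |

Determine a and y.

Columns 2 and 3 each multiply to 18000, so every column has product 18000.
Column 1: 10×5×3×1×4×5 = 3000, so the missing entry is 18000 ÷ 3000 = 6.
Column 4: 10×8×5×1×9×5 = 18000, so the missing entry is 18000 ÷ 18000 = 1.

a = 6, y = 1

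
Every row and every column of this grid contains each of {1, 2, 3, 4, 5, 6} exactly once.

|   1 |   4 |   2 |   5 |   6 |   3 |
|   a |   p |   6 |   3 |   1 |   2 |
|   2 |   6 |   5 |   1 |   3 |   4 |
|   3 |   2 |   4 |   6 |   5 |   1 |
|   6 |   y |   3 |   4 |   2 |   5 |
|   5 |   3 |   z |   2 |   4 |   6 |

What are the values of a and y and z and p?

a = 4, y = 1, z = 1, p = 5

For row 2, column 1: column 1 already has {1, 2, 3, 5, 6}; that leaves 4.
Cell (2,2): row 2 already has {1, 2, 3, 4, 6} → 5.
At (row 5, col 2): row 5 already has {2, 3, 4, 5, 6}, so the value is 1.
Cell (6,3): row 6 already has {2, 3, 4, 5, 6} → 1.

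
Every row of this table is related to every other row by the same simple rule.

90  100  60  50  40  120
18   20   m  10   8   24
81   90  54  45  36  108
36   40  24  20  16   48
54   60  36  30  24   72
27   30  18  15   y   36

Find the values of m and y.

m = 12, y = 12

Each row is a constant multiple of every other row — this is a multiplication table with the headers hidden.
Row 2 is 18/90 = 1/5 times row 1, so its entry in column 3 is 60 × 1/5 = 12.
Row 6 is 27/90 = 3/10 times row 1, so its entry in column 5 is 40 × 3/10 = 12.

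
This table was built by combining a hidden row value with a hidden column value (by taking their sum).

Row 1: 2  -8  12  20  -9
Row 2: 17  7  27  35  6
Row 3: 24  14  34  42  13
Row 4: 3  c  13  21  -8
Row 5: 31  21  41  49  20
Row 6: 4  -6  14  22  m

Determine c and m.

The difference between any two rows is the same in every column — this is an addition table with the headers hidden.
Row 4 minus row 1 is 13 − 12 = 1, so its entry in column 2 is -8 + 1 = -7.
Row 6 minus row 1 is 14 − 12 = 2, so its entry in column 5 is -9 + 2 = -7.

c = -7, m = -7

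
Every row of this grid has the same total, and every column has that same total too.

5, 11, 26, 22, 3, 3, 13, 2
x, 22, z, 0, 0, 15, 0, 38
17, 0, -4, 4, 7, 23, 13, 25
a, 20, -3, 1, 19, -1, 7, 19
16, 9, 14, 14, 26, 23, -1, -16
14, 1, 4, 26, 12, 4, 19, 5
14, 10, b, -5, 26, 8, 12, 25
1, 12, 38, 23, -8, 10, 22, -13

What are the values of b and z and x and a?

b = -5, z = 15, x = -5, a = 23

Rows 1 and 3 both sum to 85, so that's the common total.
Row 7: 14 + 10 − 5 + 26 + 8 + 12 + 25 = 90, so its missing entry is 85 − 90 = -5.
Column 3: 26 − 4 − 3 + 14 + 4 − 5 + 38 = 70, so its missing entry is 85 − 70 = 15.
Row 2: 22 + 15 + 0 + 0 + 15 + 0 + 38 = 90, so its missing entry is 85 − 90 = -5.
Row 4: 20 − 3 + 1 + 19 − 1 + 7 + 19 = 62, so its missing entry is 85 − 62 = 23.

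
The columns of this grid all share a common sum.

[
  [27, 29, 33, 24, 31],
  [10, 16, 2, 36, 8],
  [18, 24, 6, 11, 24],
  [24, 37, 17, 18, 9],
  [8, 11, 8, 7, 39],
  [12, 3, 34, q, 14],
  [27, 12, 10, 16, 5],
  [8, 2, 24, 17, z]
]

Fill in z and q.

Columns 1 and 3 both add up to 134, so every column sums to 134.
Column 5: 31 + 8 + 24 + 9 + 39 + 14 + 5 = 130, so the missing entry is 134 − 130 = 4.
Column 4: 24 + 36 + 11 + 18 + 7 + 16 + 17 = 129, so the missing entry is 134 − 129 = 5.

z = 4, q = 5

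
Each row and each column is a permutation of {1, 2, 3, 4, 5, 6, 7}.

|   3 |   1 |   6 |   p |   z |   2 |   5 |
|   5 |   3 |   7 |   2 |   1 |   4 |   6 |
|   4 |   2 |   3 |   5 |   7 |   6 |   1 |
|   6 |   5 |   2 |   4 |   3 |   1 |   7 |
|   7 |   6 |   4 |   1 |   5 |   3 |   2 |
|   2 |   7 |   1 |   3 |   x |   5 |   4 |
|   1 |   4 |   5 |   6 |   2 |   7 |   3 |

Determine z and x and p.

Cell (6,5): row 6 already has {1, 2, 3, 4, 5, 7} → 6.
At (row 1, col 4): column 4 already has {1, 2, 3, 4, 5, 6}, so the value is 7.
At (row 1, col 5): row 1 already has {1, 2, 3, 5, 6, 7}, so the value is 4.

z = 4, x = 6, p = 7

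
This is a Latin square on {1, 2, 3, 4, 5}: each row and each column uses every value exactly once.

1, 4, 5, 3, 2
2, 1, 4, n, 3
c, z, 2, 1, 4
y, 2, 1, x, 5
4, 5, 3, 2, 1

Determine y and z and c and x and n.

y = 3, z = 3, c = 5, x = 4, n = 5

For row 3, column 2: column 2 already has {1, 2, 4, 5}; that leaves 3.
Cell (3,1): row 3 already has {1, 2, 3, 4} → 5.
For row 4, column 1: column 1 already has {1, 2, 4, 5}; that leaves 3.
Cell (4,4): row 4 already has {1, 2, 3, 5} → 4.
At (row 2, col 4): row 2 already has {1, 2, 3, 4}, so the value is 5.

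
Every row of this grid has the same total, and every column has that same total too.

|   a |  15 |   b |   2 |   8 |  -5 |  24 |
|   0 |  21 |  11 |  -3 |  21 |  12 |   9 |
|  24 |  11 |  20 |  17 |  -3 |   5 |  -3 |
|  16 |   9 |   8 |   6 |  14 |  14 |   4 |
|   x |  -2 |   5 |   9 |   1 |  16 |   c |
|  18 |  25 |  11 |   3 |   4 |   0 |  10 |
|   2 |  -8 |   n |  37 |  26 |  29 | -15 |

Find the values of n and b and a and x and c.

Rows 2 and 3 both sum to 71, so that's the common total.
Row 7 has 2 − 8 + 37 + 26 + 29 − 15 = 71; the blank must be 71 − 71 = 0.
Column 7 has 24 + 9 − 3 + 4 + 10 − 15 = 29; the blank must be 71 − 29 = 42.
Row 5 has -2 + 5 + 9 + 1 + 16 + 42 = 71; the blank must be 71 − 71 = 0.
Column 1 has 0 + 24 + 16 + 0 + 18 + 2 = 60; the blank must be 71 − 60 = 11.
Row 1 has 11 + 15 + 2 + 8 − 5 + 24 = 55; the blank must be 71 − 55 = 16.

n = 0, b = 16, a = 11, x = 0, c = 42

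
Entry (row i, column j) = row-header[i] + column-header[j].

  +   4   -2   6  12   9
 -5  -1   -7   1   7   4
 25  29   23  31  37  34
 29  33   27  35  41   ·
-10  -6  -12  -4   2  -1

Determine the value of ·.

29 + 9 = 38.

38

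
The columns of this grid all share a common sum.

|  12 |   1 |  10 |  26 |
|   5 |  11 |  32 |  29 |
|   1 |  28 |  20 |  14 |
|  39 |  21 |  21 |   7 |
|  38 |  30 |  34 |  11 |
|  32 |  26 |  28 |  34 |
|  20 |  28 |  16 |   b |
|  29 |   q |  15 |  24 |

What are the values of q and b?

The complete columns each total 176.
Column 2 is missing 176 − 145 = 31 (since 1 + 11 + 28 + 21 + 30 + 26 + 28 = 145).
Column 4 is missing 176 − 145 = 31 (since 26 + 29 + 14 + 7 + 11 + 34 + 24 = 145).

q = 31, b = 31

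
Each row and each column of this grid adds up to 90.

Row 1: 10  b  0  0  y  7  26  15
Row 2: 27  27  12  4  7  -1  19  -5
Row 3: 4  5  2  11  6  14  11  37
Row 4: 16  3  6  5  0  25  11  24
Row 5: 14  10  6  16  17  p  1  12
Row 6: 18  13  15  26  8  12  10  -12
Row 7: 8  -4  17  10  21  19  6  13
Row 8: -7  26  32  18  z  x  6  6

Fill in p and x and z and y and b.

Column 2: 27 + 5 + 3 + 10 + 13 − 4 + 26 = 80, so its missing entry is 90 − 80 = 10.
Row 1: 10 + 10 + 0 + 0 + 7 + 26 + 15 = 68, so its missing entry is 90 − 68 = 22.
Column 5: 22 + 7 + 6 + 0 + 17 + 8 + 21 = 81, so its missing entry is 90 − 81 = 9.
Row 5: 14 + 10 + 6 + 16 + 17 + 1 + 12 = 76, so its missing entry is 90 − 76 = 14.
Row 8: -7 + 26 + 32 + 18 + 9 + 6 + 6 = 90, so its missing entry is 90 − 90 = 0.

p = 14, x = 0, z = 9, y = 22, b = 10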